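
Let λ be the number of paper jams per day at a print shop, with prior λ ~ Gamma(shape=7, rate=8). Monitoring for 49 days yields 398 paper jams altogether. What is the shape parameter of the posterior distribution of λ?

Total count 398 over total exposure 49 days.
Posterior: α' = 7 + 398 = 405, β' = 8 + 49 = 57.

405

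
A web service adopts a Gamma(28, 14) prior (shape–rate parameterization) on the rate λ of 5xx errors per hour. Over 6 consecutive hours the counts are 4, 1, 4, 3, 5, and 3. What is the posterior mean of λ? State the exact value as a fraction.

12/5

Total count: 4 + 1 + 4 + 3 + 5 + 3 = 20.
Total exposure: 6 hours.
Posterior: α' = 28 + 20 = 48, β' = 14 + 6 = 20.
Posterior mean = α'/β' = 48/20 = 12/5.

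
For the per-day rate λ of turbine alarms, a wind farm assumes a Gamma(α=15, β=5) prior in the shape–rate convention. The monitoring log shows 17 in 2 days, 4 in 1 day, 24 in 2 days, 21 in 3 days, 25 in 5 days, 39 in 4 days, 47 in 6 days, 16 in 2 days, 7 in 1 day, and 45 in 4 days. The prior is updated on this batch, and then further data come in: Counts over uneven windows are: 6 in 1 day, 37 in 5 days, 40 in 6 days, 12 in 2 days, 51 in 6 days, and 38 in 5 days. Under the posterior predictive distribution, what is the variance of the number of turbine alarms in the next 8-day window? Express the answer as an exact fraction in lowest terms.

5032/75

Total count: 17 + 4 + 24 + 21 + 25 + 39 + 47 + 16 + 7 + 45 = 245.
Total exposure: 2 + 1 + 2 + 3 + 5 + 4 + 6 + 2 + 1 + 4 = 30 days.
After the first batch: Gamma(15 + 245, 5 + 30) = Gamma(260, 35).
Total count: 6 + 37 + 40 + 12 + 51 + 38 = 184.
Total exposure: 1 + 5 + 6 + 2 + 6 + 5 = 25 days.
After the second batch: Gamma(260 + 184, 35 + 25) = Gamma(444, 60).
The posterior predictive for a window of length T is Negative Binomial with variance T·α'·(β'+T)/β'² = 8·444·68/3600 = 5032/75.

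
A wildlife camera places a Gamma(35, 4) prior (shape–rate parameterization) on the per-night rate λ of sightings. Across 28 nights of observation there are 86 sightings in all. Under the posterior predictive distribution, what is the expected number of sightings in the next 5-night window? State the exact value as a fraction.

605/32

Total count 86 over total exposure 28 nights.
By Gamma–Poisson conjugacy, the posterior is Gamma(α + Σx, β + Σt) = Gamma(35 + 86, 4 + 28) = Gamma(121, 32).
Predictive mean over a 5-night window = T·E[λ|data] = 5·121/32 = 605/32.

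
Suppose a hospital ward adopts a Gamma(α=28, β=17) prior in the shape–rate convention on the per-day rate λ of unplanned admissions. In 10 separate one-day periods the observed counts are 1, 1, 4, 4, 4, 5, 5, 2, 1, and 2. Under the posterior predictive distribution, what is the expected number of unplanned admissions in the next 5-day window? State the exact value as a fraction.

95/9

Total count: 1 + 1 + 4 + 4 + 4 + 5 + 5 + 2 + 1 + 2 = 29.
Total exposure: 10 days.
Gamma(α, β) with Poisson data over total exposure Σt gives posterior Gamma(α+Σx, β+Σt) = Gamma(57, 27).
Predictive mean over a 5-day window = T·E[λ|data] = 5·57/27 = 95/9.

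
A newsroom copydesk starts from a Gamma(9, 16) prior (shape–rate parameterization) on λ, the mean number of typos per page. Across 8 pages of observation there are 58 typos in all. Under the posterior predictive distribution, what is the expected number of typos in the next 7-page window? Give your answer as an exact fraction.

469/24

Total count 58 over total exposure 8 pages.
The Gamma prior is conjugate for the Poisson rate, so λ | data ~ Gamma(9+58, 16+8) = Gamma(67, 24).
Predictive mean over a 7-page window = T·E[λ|data] = 7·67/24 = 469/24.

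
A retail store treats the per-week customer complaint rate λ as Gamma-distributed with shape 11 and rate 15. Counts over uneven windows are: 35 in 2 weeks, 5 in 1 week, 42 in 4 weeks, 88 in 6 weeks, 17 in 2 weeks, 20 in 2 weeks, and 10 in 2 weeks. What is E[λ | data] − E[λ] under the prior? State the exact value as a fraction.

1523/255

Total count: 35 + 5 + 42 + 88 + 17 + 20 + 10 = 217.
Total exposure: 2 + 1 + 4 + 6 + 2 + 2 + 2 = 19 weeks.
By Gamma–Poisson conjugacy, the posterior is Gamma(α + Σx, β + Σt) = Gamma(11 + 217, 15 + 19) = Gamma(228, 34).
Posterior mean = 228/34 = 114/17; prior mean = 11/15 = 11/15. Difference = 114/17 − 11/15 = 1523/255.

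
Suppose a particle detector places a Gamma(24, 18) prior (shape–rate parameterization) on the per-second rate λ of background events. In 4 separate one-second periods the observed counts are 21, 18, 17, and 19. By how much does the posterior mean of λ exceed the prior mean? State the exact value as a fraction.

19/6

Total count: 21 + 18 + 17 + 19 = 75.
Total exposure: 4 seconds.
Posterior: α' = 24 + 75 = 99, β' = 18 + 4 = 22.
Posterior mean = 99/22 = 9/2; prior mean = 24/18 = 4/3. Difference = 9/2 − 4/3 = 19/6.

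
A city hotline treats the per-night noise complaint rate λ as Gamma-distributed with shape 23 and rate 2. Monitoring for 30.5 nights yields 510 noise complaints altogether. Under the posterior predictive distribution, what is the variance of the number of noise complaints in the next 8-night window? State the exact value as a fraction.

53136/325

Total count 510 over total exposure 30.5 nights.
Posterior: α' = 23 + 510 = 533, β' = 2 + 30.5 = 65/2.
The posterior predictive for a window of length T is Negative Binomial with variance T·α'·(β'+T)/β'² = 8·533·(81/2)/(4225/4) = 53136/325.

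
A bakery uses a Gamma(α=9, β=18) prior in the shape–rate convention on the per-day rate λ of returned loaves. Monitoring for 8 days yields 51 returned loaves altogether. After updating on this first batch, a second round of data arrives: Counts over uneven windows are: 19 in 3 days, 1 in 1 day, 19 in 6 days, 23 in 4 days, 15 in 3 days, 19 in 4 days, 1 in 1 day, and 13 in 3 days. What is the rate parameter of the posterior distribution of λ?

51

Total count 51 over total exposure 8 days.
After the first batch: Gamma(9 + 51, 18 + 8) = Gamma(60, 26).
Total count: 19 + 1 + 19 + 23 + 15 + 19 + 1 + 13 = 110.
Total exposure: 3 + 1 + 6 + 4 + 3 + 4 + 1 + 3 = 25 days.
After the second batch: Gamma(60 + 110, 26 + 25) = Gamma(170, 51).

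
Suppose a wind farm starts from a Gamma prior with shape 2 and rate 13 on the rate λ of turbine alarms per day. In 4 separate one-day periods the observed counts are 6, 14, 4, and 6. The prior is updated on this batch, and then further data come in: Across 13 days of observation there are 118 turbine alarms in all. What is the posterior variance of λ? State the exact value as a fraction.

1/6

Total count: 6 + 14 + 4 + 6 = 30.
Total exposure: 4 days.
After the first batch: Gamma(2 + 30, 13 + 4) = Gamma(32, 17).
Total count 118 over total exposure 13 days.
After the second batch: Gamma(32 + 118, 17 + 13) = Gamma(150, 30).
Posterior variance = α'/β'² = 150/900 = 1/6.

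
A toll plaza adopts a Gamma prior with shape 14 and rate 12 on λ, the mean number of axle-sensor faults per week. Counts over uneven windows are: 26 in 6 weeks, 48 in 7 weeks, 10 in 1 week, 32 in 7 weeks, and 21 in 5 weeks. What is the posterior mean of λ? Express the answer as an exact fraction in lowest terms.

Total count: 26 + 48 + 10 + 32 + 21 = 137.
Total exposure: 6 + 7 + 1 + 7 + 5 = 26 weeks.
Gamma(α, β) with Poisson data over total exposure Σt gives posterior Gamma(α+Σx, β+Σt) = Gamma(151, 38).
Posterior mean = α'/β' = 151/38.

151/38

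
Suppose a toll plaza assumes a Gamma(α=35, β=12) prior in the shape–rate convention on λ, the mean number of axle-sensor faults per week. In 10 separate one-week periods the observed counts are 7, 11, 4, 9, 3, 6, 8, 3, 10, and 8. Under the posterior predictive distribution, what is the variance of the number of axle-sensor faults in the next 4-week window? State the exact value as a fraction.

2704/121

Total count: 7 + 11 + 4 + 9 + 3 + 6 + 8 + 3 + 10 + 8 = 69.
Total exposure: 10 weeks.
Posterior: α' = 35 + 69 = 104, β' = 12 + 10 = 22.
The posterior predictive for a window of length T is Negative Binomial with variance T·α'·(β'+T)/β'² = 4·104·26/484 = 2704/121.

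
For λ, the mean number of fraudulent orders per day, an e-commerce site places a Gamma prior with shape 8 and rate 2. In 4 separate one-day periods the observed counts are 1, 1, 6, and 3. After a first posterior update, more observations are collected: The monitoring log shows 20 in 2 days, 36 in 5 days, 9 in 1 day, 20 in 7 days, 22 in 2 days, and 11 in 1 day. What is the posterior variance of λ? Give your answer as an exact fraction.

137/576

Total count: 1 + 1 + 6 + 3 = 11.
Total exposure: 4 days.
After the first batch: Gamma(8 + 11, 2 + 4) = Gamma(19, 6).
Total count: 20 + 36 + 9 + 20 + 22 + 11 = 118.
Total exposure: 2 + 5 + 1 + 7 + 2 + 1 = 18 days.
After the second batch: Gamma(19 + 118, 6 + 18) = Gamma(137, 24).
Posterior variance = α'/β'² = 137/576.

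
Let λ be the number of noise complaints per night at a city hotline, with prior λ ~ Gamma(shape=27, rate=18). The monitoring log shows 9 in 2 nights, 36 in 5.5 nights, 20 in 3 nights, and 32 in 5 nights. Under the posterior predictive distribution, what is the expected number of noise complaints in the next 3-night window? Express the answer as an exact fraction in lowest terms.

744/67

Total count: 9 + 36 + 20 + 32 = 97.
Total exposure: 2 + 5.5 + 3 + 5 = 15.5 nights.
The Gamma prior is conjugate for the Poisson rate, so λ | data ~ Gamma(27+97, 18+15.5) = Gamma(124, 67/2).
Predictive mean over a 3-night window = T·E[λ|data] = 3·124/(67/2) = 744/67.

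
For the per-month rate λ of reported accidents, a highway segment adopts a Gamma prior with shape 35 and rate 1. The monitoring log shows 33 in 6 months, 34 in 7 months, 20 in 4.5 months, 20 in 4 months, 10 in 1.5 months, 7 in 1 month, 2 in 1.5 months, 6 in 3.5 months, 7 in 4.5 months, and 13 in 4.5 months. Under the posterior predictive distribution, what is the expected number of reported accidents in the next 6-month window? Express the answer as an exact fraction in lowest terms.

374/13

Total count: 33 + 34 + 20 + 20 + 10 + 7 + 2 + 6 + 7 + 13 = 152.
Total exposure: 6 + 7 + 4.5 + 4 + 1.5 + 1 + 1.5 + 3.5 + 4.5 + 4.5 = 38 months.
Posterior: α' = 35 + 152 = 187, β' = 1 + 38 = 39.
Predictive mean over a 6-month window = T·E[λ|data] = 6·187/39 = 374/13.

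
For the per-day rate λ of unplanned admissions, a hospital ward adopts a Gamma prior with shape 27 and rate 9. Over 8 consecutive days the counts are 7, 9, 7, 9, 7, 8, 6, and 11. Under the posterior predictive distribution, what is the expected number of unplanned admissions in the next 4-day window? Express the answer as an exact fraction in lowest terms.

Total count: 7 + 9 + 7 + 9 + 7 + 8 + 6 + 11 = 64.
Total exposure: 8 days.
Conjugate update: add total count to the shape and total exposure to the rate, giving Gamma(91, 17).
Predictive mean over a 4-day window = T·E[λ|data] = 4·91/17 = 364/17.

364/17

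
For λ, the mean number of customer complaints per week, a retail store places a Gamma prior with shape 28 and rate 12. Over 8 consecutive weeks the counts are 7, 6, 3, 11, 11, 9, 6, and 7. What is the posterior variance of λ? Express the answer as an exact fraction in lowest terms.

11/50

Total count: 7 + 6 + 3 + 11 + 11 + 9 + 6 + 7 = 60.
Total exposure: 8 weeks.
Gamma(α, β) with Poisson data over total exposure Σt gives posterior Gamma(α+Σx, β+Σt) = Gamma(88, 20).
Posterior variance = α'/β'² = 88/400 = 11/50.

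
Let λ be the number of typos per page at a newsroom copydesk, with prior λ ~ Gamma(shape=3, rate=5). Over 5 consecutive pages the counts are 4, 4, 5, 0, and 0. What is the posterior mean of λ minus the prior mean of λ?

1

Total count: 4 + 4 + 5 + 0 + 0 = 13.
Total exposure: 5 pages.
Posterior: α' = 3 + 13 = 16, β' = 5 + 5 = 10.
Posterior mean = 16/10 = 8/5; prior mean = 3/5 = 3/5. Difference = 8/5 − 3/5 = 1.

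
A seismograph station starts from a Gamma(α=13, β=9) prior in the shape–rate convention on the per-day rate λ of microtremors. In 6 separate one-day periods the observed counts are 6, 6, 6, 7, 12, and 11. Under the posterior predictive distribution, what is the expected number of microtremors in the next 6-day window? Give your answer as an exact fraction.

Total count: 6 + 6 + 6 + 7 + 12 + 11 = 48.
Total exposure: 6 days.
By Gamma–Poisson conjugacy, the posterior is Gamma(α + Σx, β + Σt) = Gamma(13 + 48, 9 + 6) = Gamma(61, 15).
Predictive mean over a 6-day window = T·E[λ|data] = 6·61/15 = 122/5.

122/5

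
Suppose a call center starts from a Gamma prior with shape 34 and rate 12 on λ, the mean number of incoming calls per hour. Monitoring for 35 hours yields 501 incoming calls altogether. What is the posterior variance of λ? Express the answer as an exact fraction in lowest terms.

535/2209

Total count 501 over total exposure 35 hours.
Posterior: α' = 34 + 501 = 535, β' = 12 + 35 = 47.
Posterior variance = α'/β'² = 535/2209.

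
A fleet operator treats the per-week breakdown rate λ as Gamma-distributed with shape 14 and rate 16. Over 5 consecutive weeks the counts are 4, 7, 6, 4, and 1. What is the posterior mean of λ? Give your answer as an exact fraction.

Total count: 4 + 7 + 6 + 4 + 1 = 22.
Total exposure: 5 weeks.
Posterior: α' = 14 + 22 = 36, β' = 16 + 5 = 21.
Posterior mean = α'/β' = 36/21 = 12/7.

12/7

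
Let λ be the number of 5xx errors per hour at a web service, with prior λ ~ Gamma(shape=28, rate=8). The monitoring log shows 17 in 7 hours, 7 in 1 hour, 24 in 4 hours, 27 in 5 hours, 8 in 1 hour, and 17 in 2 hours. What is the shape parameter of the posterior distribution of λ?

128

Total count: 17 + 7 + 24 + 27 + 8 + 17 = 100.
Total exposure: 7 + 1 + 4 + 5 + 1 + 2 = 20 hours.
Gamma(α, β) with Poisson data over total exposure Σt gives posterior Gamma(α+Σx, β+Σt) = Gamma(128, 28).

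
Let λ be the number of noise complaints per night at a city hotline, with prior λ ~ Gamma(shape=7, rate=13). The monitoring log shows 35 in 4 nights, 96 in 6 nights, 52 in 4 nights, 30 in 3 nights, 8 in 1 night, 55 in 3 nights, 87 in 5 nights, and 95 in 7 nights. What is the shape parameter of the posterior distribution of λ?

Total count: 35 + 96 + 52 + 30 + 8 + 55 + 87 + 95 = 458.
Total exposure: 4 + 6 + 4 + 3 + 1 + 3 + 5 + 7 = 33 nights.
By Gamma–Poisson conjugacy, the posterior is Gamma(α + Σx, β + Σt) = Gamma(7 + 458, 13 + 33) = Gamma(465, 46).

465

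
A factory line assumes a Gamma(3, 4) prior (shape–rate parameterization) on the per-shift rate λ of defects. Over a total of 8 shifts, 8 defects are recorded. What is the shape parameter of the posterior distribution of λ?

11

Total count 8 over total exposure 8 shifts.
The Gamma prior is conjugate for the Poisson rate, so λ | data ~ Gamma(3+8, 4+8) = Gamma(11, 12).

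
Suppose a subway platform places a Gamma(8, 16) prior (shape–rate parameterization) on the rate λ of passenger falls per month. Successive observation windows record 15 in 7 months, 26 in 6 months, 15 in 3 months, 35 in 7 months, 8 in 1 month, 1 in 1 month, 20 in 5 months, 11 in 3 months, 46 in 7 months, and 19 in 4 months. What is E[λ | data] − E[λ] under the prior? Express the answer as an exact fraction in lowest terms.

Total count: 15 + 26 + 15 + 35 + 8 + 1 + 20 + 11 + 46 + 19 = 196.
Total exposure: 7 + 6 + 3 + 7 + 1 + 1 + 5 + 3 + 7 + 4 = 44 months.
Conjugate update: add total count to the shape and total exposure to the rate, giving Gamma(204, 60).
Posterior mean = 204/60 = 17/5; prior mean = 8/16 = 1/2. Difference = 17/5 − 1/2 = 29/10.

29/10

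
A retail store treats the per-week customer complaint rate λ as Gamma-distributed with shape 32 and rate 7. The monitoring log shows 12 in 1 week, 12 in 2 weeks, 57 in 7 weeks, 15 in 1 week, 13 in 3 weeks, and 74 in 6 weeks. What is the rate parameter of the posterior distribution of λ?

27

Total count: 12 + 12 + 57 + 15 + 13 + 74 = 183.
Total exposure: 1 + 2 + 7 + 1 + 3 + 6 = 20 weeks.
The Gamma prior is conjugate for the Poisson rate, so λ | data ~ Gamma(32+183, 7+20) = Gamma(215, 27).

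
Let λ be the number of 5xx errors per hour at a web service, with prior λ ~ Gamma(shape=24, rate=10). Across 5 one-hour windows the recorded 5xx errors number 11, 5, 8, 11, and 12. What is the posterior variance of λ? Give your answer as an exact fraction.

Total count: 11 + 5 + 8 + 11 + 12 = 47.
Total exposure: 5 hours.
The Gamma prior is conjugate for the Poisson rate, so λ | data ~ Gamma(24+47, 10+5) = Gamma(71, 15).
Posterior variance = α'/β'² = 71/225.

71/225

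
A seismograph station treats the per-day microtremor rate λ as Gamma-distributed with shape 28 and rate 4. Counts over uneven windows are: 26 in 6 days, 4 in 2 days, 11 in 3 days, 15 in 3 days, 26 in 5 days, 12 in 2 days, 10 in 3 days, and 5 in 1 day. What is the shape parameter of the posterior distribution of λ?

Total count: 26 + 4 + 11 + 15 + 26 + 12 + 10 + 5 = 109.
Total exposure: 6 + 2 + 3 + 3 + 5 + 2 + 3 + 1 = 25 days.
Gamma(α, β) with Poisson data over total exposure Σt gives posterior Gamma(α+Σx, β+Σt) = Gamma(137, 29).

137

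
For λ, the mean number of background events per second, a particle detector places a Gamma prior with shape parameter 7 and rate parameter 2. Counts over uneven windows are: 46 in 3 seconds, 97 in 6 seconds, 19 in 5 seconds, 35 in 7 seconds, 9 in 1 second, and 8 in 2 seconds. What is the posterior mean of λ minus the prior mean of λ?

5

Total count: 46 + 97 + 19 + 35 + 9 + 8 = 214.
Total exposure: 3 + 6 + 5 + 7 + 1 + 2 = 24 seconds.
The Gamma prior is conjugate for the Poisson rate, so λ | data ~ Gamma(7+214, 2+24) = Gamma(221, 26).
Posterior mean = 221/26 = 17/2; prior mean = 7/2 = 7/2. Difference = 17/2 − 7/2 = 5.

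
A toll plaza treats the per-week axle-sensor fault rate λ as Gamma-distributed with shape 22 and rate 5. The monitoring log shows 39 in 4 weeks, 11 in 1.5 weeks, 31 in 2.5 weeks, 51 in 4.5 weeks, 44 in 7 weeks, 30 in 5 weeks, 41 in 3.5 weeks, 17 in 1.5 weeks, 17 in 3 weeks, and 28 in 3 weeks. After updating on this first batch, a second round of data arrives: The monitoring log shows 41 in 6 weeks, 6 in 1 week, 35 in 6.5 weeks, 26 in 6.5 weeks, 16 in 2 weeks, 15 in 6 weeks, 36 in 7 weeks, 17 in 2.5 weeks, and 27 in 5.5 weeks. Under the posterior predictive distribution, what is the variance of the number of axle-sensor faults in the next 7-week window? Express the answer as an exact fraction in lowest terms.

1393700/27889

Total count: 39 + 11 + 31 + 51 + 44 + 30 + 41 + 17 + 17 + 28 = 309.
Total exposure: 4 + 1.5 + 2.5 + 4.5 + 7 + 5 + 3.5 + 1.5 + 3 + 3 = 35.5 weeks.
After the first batch: Gamma(22 + 309, 5 + 35.5) = Gamma(331, 81/2).
Total count: 41 + 6 + 35 + 26 + 16 + 15 + 36 + 17 + 27 = 219.
Total exposure: 6 + 1 + 6.5 + 6.5 + 2 + 6 + 7 + 2.5 + 5.5 = 43 weeks.
After the second batch: Gamma(331 + 219, 81/2 + 43) = Gamma(550, 167/2).
The posterior predictive for a window of length T is Negative Binomial with variance T·α'·(β'+T)/β'² = 7·550·(181/2)/(27889/4) = 1393700/27889.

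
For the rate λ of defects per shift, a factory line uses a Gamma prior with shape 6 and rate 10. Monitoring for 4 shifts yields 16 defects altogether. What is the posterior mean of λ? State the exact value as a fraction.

11/7

Total count 16 over total exposure 4 shifts.
Conjugate update: add total count to the shape and total exposure to the rate, giving Gamma(22, 14).
Posterior mean = α'/β' = 22/14 = 11/7.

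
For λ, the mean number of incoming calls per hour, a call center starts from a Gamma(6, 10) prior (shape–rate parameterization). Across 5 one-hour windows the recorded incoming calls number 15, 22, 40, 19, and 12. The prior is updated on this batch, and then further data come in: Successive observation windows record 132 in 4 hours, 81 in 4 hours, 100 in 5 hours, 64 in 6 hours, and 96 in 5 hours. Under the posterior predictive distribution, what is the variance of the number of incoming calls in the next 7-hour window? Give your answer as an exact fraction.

189014/1521

Total count: 15 + 22 + 40 + 19 + 12 = 108.
Total exposure: 5 hours.
After the first batch: Gamma(6 + 108, 10 + 5) = Gamma(114, 15).
Total count: 132 + 81 + 100 + 64 + 96 = 473.
Total exposure: 4 + 4 + 5 + 6 + 5 = 24 hours.
After the second batch: Gamma(114 + 473, 15 + 24) = Gamma(587, 39).
The posterior predictive for a window of length T is Negative Binomial with variance T·α'·(β'+T)/β'² = 7·587·46/1521 = 189014/1521.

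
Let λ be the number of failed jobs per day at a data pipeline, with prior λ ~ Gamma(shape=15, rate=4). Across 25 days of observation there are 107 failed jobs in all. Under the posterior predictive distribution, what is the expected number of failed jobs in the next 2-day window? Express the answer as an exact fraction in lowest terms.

Total count 107 over total exposure 25 days.
The Gamma prior is conjugate for the Poisson rate, so λ | data ~ Gamma(15+107, 4+25) = Gamma(122, 29).
Predictive mean over a 2-day window = T·E[λ|data] = 2·122/29 = 244/29.

244/29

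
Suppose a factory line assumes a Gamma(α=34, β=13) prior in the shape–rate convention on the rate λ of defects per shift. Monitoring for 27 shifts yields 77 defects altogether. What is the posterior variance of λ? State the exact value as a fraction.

111/1600

Total count 77 over total exposure 27 shifts.
By Gamma–Poisson conjugacy, the posterior is Gamma(α + Σx, β + Σt) = Gamma(34 + 77, 13 + 27) = Gamma(111, 40).
Posterior variance = α'/β'² = 111/1600.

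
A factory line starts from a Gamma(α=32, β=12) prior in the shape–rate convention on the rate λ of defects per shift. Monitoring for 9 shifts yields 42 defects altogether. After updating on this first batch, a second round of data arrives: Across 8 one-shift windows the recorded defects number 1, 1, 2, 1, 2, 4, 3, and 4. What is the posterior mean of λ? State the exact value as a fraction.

92/29

Total count 42 over total exposure 9 shifts.
After the first batch: Gamma(32 + 42, 12 + 9) = Gamma(74, 21).
Total count: 1 + 1 + 2 + 1 + 2 + 4 + 3 + 4 = 18.
Total exposure: 8 shifts.
After the second batch: Gamma(74 + 18, 21 + 8) = Gamma(92, 29).
Posterior mean = α'/β' = 92/29.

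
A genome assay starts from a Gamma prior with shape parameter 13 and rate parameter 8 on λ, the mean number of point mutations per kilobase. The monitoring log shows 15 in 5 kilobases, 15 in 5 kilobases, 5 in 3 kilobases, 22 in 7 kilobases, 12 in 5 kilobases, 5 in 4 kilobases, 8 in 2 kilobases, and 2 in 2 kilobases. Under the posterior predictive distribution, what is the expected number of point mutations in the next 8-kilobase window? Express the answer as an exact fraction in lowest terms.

Total count: 15 + 15 + 5 + 22 + 12 + 5 + 8 + 2 = 84.
Total exposure: 5 + 5 + 3 + 7 + 5 + 4 + 2 + 2 = 33 kilobases.
Posterior: α' = 13 + 84 = 97, β' = 8 + 33 = 41.
Predictive mean over an 8-kilobase window = T·E[λ|data] = 8·97/41 = 776/41.

776/41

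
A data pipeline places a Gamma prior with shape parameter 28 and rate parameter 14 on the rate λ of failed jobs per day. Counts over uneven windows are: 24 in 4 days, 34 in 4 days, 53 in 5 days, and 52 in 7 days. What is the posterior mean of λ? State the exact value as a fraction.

Total count: 24 + 34 + 53 + 52 = 163.
Total exposure: 4 + 4 + 5 + 7 = 20 days.
By Gamma–Poisson conjugacy, the posterior is Gamma(α + Σx, β + Σt) = Gamma(28 + 163, 14 + 20) = Gamma(191, 34).
Posterior mean = α'/β' = 191/34.

191/34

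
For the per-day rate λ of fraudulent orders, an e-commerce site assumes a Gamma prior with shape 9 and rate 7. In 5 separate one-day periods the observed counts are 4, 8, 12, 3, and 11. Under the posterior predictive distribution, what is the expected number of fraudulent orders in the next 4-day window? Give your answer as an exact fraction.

Total count: 4 + 8 + 12 + 3 + 11 = 38.
Total exposure: 5 days.
By Gamma–Poisson conjugacy, the posterior is Gamma(α + Σx, β + Σt) = Gamma(9 + 38, 7 + 5) = Gamma(47, 12).
Predictive mean over a 4-day window = T·E[λ|data] = 4·47/12 = 47/3.

47/3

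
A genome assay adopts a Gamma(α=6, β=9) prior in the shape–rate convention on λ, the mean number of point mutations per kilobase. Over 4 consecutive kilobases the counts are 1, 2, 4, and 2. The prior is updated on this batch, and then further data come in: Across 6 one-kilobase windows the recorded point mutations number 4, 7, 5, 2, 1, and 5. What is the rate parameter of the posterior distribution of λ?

19

Total count: 1 + 2 + 4 + 2 = 9.
Total exposure: 4 kilobases.
After the first batch: Gamma(6 + 9, 9 + 4) = Gamma(15, 13).
Total count: 4 + 7 + 5 + 2 + 1 + 5 = 24.
Total exposure: 6 kilobases.
After the second batch: Gamma(15 + 24, 13 + 6) = Gamma(39, 19).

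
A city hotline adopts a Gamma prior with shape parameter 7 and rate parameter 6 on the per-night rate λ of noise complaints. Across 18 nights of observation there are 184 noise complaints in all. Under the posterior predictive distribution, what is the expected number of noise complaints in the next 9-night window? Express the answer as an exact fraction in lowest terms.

573/8

Total count 184 over total exposure 18 nights.
Gamma(α, β) with Poisson data over total exposure Σt gives posterior Gamma(α+Σx, β+Σt) = Gamma(191, 24).
Predictive mean over a 9-night window = T·E[λ|data] = 9·191/24 = 573/8.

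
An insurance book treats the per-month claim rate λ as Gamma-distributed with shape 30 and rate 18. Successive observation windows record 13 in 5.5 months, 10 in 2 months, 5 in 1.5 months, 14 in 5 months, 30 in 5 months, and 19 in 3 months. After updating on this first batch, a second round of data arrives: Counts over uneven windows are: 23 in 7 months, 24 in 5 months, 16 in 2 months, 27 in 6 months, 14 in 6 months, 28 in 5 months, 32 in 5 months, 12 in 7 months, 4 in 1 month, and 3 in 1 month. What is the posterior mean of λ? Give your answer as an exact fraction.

304/85

Total count: 13 + 10 + 5 + 14 + 30 + 19 = 91.
Total exposure: 5.5 + 2 + 1.5 + 5 + 5 + 3 = 22 months.
After the first batch: Gamma(30 + 91, 18 + 22) = Gamma(121, 40).
Total count: 23 + 24 + 16 + 27 + 14 + 28 + 32 + 12 + 4 + 3 = 183.
Total exposure: 7 + 5 + 2 + 6 + 6 + 5 + 5 + 7 + 1 + 1 = 45 months.
After the second batch: Gamma(121 + 183, 40 + 45) = Gamma(304, 85).
Posterior mean = α'/β' = 304/85.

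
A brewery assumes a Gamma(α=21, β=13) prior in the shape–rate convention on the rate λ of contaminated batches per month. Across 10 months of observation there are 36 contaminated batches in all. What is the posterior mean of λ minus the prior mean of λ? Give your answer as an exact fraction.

258/299

Total count 36 over total exposure 10 months.
The Gamma prior is conjugate for the Poisson rate, so λ | data ~ Gamma(21+36, 13+10) = Gamma(57, 23).
Posterior mean = 57/23 = 57/23; prior mean = 21/13 = 21/13. Difference = 57/23 − 21/13 = 258/299.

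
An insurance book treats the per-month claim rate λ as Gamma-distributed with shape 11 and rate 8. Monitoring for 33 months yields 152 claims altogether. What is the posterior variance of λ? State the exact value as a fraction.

Total count 152 over total exposure 33 months.
Posterior: α' = 11 + 152 = 163, β' = 8 + 33 = 41.
Posterior variance = α'/β'² = 163/1681.

163/1681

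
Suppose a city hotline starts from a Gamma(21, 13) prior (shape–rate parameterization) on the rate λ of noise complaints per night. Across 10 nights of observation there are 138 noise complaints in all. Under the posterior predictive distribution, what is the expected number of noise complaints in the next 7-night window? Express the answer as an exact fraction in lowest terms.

Total count 138 over total exposure 10 nights.
Gamma(α, β) with Poisson data over total exposure Σt gives posterior Gamma(α+Σx, β+Σt) = Gamma(159, 23).
Predictive mean over a 7-night window = T·E[λ|data] = 7·159/23 = 1113/23.

1113/23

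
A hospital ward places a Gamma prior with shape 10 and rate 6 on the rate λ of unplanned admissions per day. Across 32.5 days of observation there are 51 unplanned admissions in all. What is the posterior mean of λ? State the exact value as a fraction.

122/77

Total count 51 over total exposure 32.5 days.
Conjugate update: add total count to the shape and total exposure to the rate, giving Gamma(61, 77/2).
Posterior mean = α'/β' = 61/(77/2) = 122/77.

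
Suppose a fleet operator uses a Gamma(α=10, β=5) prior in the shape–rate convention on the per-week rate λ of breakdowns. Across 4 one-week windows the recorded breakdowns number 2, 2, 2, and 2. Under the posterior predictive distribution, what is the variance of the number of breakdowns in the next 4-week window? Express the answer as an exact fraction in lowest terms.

Total count: 2 + 2 + 2 + 2 = 8.
Total exposure: 4 weeks.
Gamma(α, β) with Poisson data over total exposure Σt gives posterior Gamma(α+Σx, β+Σt) = Gamma(18, 9).
The posterior predictive for a window of length T is Negative Binomial with variance T·α'·(β'+T)/β'² = 4·18·13/81 = 104/9.

104/9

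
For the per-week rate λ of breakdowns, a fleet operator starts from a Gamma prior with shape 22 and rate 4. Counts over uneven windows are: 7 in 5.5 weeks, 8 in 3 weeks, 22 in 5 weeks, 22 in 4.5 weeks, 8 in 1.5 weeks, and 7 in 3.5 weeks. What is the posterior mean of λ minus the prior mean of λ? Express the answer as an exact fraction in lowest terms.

Total count: 7 + 8 + 22 + 22 + 8 + 7 = 74.
Total exposure: 5.5 + 3 + 5 + 4.5 + 1.5 + 3.5 = 23 weeks.
Conjugate update: add total count to the shape and total exposure to the rate, giving Gamma(96, 27).
Posterior mean = 96/27 = 32/9; prior mean = 22/4 = 11/2. Difference = 32/9 − 11/2 = -35/18.

-35/18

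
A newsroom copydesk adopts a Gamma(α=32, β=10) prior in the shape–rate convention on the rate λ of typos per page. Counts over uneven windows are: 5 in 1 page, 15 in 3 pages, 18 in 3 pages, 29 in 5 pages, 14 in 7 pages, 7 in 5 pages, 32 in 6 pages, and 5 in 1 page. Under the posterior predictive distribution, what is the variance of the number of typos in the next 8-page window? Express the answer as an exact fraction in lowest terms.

61544/1681

Total count: 5 + 15 + 18 + 29 + 14 + 7 + 32 + 5 = 125.
Total exposure: 1 + 3 + 3 + 5 + 7 + 5 + 6 + 1 = 31 pages.
By Gamma–Poisson conjugacy, the posterior is Gamma(α + Σx, β + Σt) = Gamma(32 + 125, 10 + 31) = Gamma(157, 41).
The posterior predictive for a window of length T is Negative Binomial with variance T·α'·(β'+T)/β'² = 8·157·49/1681 = 61544/1681.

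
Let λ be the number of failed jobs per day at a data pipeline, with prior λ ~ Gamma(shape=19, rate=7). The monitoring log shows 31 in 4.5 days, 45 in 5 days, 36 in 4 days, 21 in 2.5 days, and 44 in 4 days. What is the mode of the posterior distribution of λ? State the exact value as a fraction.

Total count: 31 + 45 + 36 + 21 + 44 = 177.
Total exposure: 4.5 + 5 + 4 + 2.5 + 4 = 20 days.
The Gamma prior is conjugate for the Poisson rate, so λ | data ~ Gamma(19+177, 7+20) = Gamma(196, 27).
Posterior mode = (α'−1)/β' = 195/27 = 65/9.

65/9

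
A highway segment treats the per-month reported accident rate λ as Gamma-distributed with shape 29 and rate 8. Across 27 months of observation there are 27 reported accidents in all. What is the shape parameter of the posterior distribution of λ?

56

Total count 27 over total exposure 27 months.
Gamma(α, β) with Poisson data over total exposure Σt gives posterior Gamma(α+Σx, β+Σt) = Gamma(56, 35).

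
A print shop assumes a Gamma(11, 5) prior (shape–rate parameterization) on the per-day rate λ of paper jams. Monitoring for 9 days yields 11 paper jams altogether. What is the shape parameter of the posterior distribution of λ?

22

Total count 11 over total exposure 9 days.
Gamma(α, β) with Poisson data over total exposure Σt gives posterior Gamma(α+Σx, β+Σt) = Gamma(22, 14).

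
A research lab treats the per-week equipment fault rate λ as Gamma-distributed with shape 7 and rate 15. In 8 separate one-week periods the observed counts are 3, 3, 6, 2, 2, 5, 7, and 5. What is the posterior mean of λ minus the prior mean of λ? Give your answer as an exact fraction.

439/345

Total count: 3 + 3 + 6 + 2 + 2 + 5 + 7 + 5 = 33.
Total exposure: 8 weeks.
Posterior: α' = 7 + 33 = 40, β' = 15 + 8 = 23.
Posterior mean = 40/23 = 40/23; prior mean = 7/15 = 7/15. Difference = 40/23 − 7/15 = 439/345.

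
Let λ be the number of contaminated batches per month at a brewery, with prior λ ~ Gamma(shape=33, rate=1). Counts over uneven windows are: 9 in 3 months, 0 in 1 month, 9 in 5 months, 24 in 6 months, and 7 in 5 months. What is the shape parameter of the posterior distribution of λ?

Total count: 9 + 0 + 9 + 24 + 7 = 49.
Total exposure: 3 + 1 + 5 + 6 + 5 = 20 months.
The Gamma prior is conjugate for the Poisson rate, so λ | data ~ Gamma(33+49, 1+20) = Gamma(82, 21).

82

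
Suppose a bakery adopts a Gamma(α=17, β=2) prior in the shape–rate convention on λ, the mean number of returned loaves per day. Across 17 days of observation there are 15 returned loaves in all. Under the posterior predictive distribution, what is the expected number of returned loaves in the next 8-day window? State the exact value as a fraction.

256/19

Total count 15 over total exposure 17 days.
By Gamma–Poisson conjugacy, the posterior is Gamma(α + Σx, β + Σt) = Gamma(17 + 15, 2 + 17) = Gamma(32, 19).
Predictive mean over an 8-day window = T·E[λ|data] = 8·32/19 = 256/19.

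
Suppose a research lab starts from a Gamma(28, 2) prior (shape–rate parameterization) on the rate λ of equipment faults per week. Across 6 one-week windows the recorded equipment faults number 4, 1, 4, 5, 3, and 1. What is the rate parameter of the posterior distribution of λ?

Total count: 4 + 1 + 4 + 5 + 3 + 1 = 18.
Total exposure: 6 weeks.
Posterior: α' = 28 + 18 = 46, β' = 2 + 6 = 8.

8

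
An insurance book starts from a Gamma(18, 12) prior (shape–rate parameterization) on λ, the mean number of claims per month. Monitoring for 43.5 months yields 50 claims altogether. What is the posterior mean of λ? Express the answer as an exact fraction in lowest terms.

136/111

Total count 50 over total exposure 43.5 months.
By Gamma–Poisson conjugacy, the posterior is Gamma(α + Σx, β + Σt) = Gamma(18 + 50, 12 + 43.5) = Gamma(68, 111/2).
Posterior mean = α'/β' = 68/(111/2) = 136/111.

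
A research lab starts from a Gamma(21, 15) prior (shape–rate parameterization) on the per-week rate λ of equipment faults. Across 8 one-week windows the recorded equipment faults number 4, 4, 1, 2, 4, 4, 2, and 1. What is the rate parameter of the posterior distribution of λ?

23

Total count: 4 + 4 + 1 + 2 + 4 + 4 + 2 + 1 = 22.
Total exposure: 8 weeks.
Gamma(α, β) with Poisson data over total exposure Σt gives posterior Gamma(α+Σx, β+Σt) = Gamma(43, 23).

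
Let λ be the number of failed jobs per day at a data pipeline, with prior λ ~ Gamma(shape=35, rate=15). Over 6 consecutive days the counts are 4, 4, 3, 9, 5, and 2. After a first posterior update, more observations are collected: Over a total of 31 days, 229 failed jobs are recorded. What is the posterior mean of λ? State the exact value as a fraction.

Total count: 4 + 4 + 3 + 9 + 5 + 2 = 27.
Total exposure: 6 days.
After the first batch: Gamma(35 + 27, 15 + 6) = Gamma(62, 21).
Total count 229 over total exposure 31 days.
After the second batch: Gamma(62 + 229, 21 + 31) = Gamma(291, 52).
Posterior mean = α'/β' = 291/52.

291/52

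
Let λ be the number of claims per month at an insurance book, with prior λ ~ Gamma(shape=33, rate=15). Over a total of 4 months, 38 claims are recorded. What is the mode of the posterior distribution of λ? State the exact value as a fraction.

70/19

Total count 38 over total exposure 4 months.
By Gamma–Poisson conjugacy, the posterior is Gamma(α + Σx, β + Σt) = Gamma(33 + 38, 15 + 4) = Gamma(71, 19).
Posterior mode = (α'−1)/β' = 70/19.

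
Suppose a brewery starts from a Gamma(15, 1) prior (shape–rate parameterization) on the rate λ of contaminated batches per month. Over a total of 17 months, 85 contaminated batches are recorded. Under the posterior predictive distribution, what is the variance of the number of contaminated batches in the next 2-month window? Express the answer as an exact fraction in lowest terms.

1000/81

Total count 85 over total exposure 17 months.
Conjugate update: add total count to the shape and total exposure to the rate, giving Gamma(100, 18).
The posterior predictive for a window of length T is Negative Binomial with variance T·α'·(β'+T)/β'² = 2·100·20/324 = 1000/81.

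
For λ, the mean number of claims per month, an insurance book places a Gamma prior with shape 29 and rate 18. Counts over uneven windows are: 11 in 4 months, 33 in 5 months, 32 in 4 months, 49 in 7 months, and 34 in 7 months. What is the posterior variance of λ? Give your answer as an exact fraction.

Total count: 11 + 33 + 32 + 49 + 34 = 159.
Total exposure: 4 + 5 + 4 + 7 + 7 = 27 months.
Conjugate update: add total count to the shape and total exposure to the rate, giving Gamma(188, 45).
Posterior variance = α'/β'² = 188/2025.

188/2025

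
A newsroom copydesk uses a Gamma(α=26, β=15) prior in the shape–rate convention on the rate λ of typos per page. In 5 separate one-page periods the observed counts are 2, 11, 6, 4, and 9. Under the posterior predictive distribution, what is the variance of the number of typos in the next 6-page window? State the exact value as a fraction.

1131/50

Total count: 2 + 11 + 6 + 4 + 9 = 32.
Total exposure: 5 pages.
Posterior: α' = 26 + 32 = 58, β' = 15 + 5 = 20.
The posterior predictive for a window of length T is Negative Binomial with variance T·α'·(β'+T)/β'² = 6·58·26/400 = 1131/50.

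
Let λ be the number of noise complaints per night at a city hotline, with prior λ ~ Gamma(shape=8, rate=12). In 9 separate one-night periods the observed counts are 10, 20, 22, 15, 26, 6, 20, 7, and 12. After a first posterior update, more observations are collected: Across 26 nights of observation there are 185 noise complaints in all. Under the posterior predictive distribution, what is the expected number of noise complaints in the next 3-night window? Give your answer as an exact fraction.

993/47

Total count: 10 + 20 + 22 + 15 + 26 + 6 + 20 + 7 + 12 = 138.
Total exposure: 9 nights.
After the first batch: Gamma(8 + 138, 12 + 9) = Gamma(146, 21).
Total count 185 over total exposure 26 nights.
After the second batch: Gamma(146 + 185, 21 + 26) = Gamma(331, 47).
Predictive mean over a 3-night window = T·E[λ|data] = 3·331/47 = 993/47.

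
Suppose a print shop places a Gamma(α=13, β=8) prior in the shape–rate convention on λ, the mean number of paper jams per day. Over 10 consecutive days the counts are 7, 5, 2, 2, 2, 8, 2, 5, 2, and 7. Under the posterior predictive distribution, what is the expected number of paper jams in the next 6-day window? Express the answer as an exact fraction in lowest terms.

Total count: 7 + 5 + 2 + 2 + 2 + 8 + 2 + 5 + 2 + 7 = 42.
Total exposure: 10 days.
Posterior: α' = 13 + 42 = 55, β' = 8 + 10 = 18.
Predictive mean over a 6-day window = T·E[λ|data] = 6·55/18 = 55/3.

55/3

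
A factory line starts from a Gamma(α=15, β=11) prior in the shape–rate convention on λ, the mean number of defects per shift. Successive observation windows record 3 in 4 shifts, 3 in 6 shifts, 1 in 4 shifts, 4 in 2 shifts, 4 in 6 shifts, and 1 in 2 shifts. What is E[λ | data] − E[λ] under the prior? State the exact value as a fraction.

-184/385

Total count: 3 + 3 + 1 + 4 + 4 + 1 = 16.
Total exposure: 4 + 6 + 4 + 2 + 6 + 2 = 24 shifts.
Gamma(α, β) with Poisson data over total exposure Σt gives posterior Gamma(α+Σx, β+Σt) = Gamma(31, 35).
Posterior mean = 31/35 = 31/35; prior mean = 15/11 = 15/11. Difference = 31/35 − 15/11 = -184/385.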